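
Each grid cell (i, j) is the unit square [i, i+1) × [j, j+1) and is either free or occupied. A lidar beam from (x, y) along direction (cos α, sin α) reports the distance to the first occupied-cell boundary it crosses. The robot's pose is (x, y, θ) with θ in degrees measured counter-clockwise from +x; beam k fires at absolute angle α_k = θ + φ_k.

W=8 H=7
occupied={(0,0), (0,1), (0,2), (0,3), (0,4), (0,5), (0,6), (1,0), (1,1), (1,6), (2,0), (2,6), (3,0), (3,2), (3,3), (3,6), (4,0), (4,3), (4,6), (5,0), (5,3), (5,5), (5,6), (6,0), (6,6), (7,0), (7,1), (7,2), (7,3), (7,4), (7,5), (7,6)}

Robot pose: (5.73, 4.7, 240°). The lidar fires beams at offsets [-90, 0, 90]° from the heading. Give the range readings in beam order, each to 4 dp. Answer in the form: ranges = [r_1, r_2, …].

ranges = [0.6000, 0.8083, 1.4665]

beam 1: φ=-90°, α=150°
  direction (-0.8660, 0.5000); cell (5,4); t to first gridline: x 0.8429, y 0.6000 (then +1.1547 / +2.0000)
    (5,5) via y @ 0.6000  # hit
  → r_1 = 0.6000
beam 2: φ=0°, α=240°
  direction (-0.5000, -0.8660); cell (5,4); t to first gridline: x 1.4600, y 0.8083 (then +2.0000 / +1.1547)
    (5,3) via y @ 0.8083  # hit
  → r_2 = 0.8083
beam 3: φ=90°, α=330°
  direction (0.8660, -0.5000); cell (5,4); t to first gridline: x 0.3118, y 1.4000 (then +1.1547 / +2.0000)
    (6,4) via x @ 0.3118
    (6,3) via y @ 1.4000
    (7,3) via x @ 1.4665  # hit
  → r_3 = 1.4665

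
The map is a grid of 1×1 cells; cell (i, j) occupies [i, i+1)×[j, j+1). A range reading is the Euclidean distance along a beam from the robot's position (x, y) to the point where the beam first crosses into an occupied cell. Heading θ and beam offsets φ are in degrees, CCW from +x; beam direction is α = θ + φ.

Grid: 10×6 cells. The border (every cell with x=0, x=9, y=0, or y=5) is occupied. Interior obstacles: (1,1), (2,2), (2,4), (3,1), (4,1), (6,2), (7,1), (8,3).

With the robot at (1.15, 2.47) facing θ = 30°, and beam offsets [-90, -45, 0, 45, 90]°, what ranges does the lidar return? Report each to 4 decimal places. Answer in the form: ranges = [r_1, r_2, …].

ranges = [0.5427, 0.8800, 0.9815, 2.6192, 0.3000]

beam 1: φ=-90°, α=300°
  d=(0.5000,-0.8660)  start (1,2)  tX=1.7000 tY=0.5427  stride 1/|dx|=2.0000 1/|dy|=1.1547
    cross y-line → (1,1), t=0.5427 (wall)
  → r_1 = 0.5427
beam 2: φ=-45°, α=345°
  d=(0.9659,-0.2588)  start (1,2)  tX=0.8800 tY=1.8159  stride 1/|dx|=1.0353 1/|dy|=3.8637
    cross x-line → (2,2), t=0.8800 (wall)
  → r_2 = 0.8800
beam 3: φ=0°, α=30°
  d=(0.8660,0.5000)  start (1,2)  tX=0.9815 tY=1.0600  stride 1/|dx|=1.1547 1/|dy|=2.0000
    cross x-line → (2,2), t=0.9815 (wall)
  → r_3 = 0.9815
beam 4: φ=45°, α=75°
  d=(0.2588,0.9659)  start (1,2)  tX=3.2841 tY=0.5487  stride 1/|dx|=3.8637 1/|dy|=1.0353
    cross y-line → (1,3), t=0.5487
    cross y-line → (1,4), t=1.5840
    cross y-line → (1,5), t=2.6192 (wall)
  → r_4 = 2.6192
beam 5: φ=90°, α=120°
  d=(-0.5000,0.8660)  start (1,2)  tX=0.3000 tY=0.6120  stride 1/|dx|=2.0000 1/|dy|=1.1547
    cross x-line → (0,2), t=0.3000 (wall)
  → r_5 = 0.3000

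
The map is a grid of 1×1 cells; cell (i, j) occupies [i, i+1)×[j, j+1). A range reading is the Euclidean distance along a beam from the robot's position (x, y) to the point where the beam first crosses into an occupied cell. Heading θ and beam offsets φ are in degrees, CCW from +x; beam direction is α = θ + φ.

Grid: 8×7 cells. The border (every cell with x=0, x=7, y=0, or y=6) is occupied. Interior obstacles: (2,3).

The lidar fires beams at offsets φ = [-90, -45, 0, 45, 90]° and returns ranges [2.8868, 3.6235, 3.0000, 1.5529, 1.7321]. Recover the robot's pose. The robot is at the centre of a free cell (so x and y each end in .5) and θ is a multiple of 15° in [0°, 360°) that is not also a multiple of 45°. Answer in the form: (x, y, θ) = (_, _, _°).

The pose lattice has 29·16 = 464 candidates. Test each by forward raycasting.
  (6.5, 1.5, 75°): beam 1 = 0.5176 ≠ 2.8868 ✗
  (5.5, 4.5, 150°): beam 1 = 1.7321 ≠ 2.8868 ✗
  (6.5, 3.5, 60°): beam 1 = 0.5774 ≠ 2.8868 ✗
  (4.5, 4.5, 165°): beam 1 = 1.5529 ≠ 2.8868 ✗
  (4.5, 1.5, 255°): beam 1 = 3.6235 ≠ 2.8868 ✗
  …
  (5.5, 4.5, 300°): r_1=2.8868, r_2=3.6235, r_3=3.0000, r_4=1.5529, r_5=1.7321 — all match ✓
Unique over the lattice → pose = (5.5, 4.5, 300°).

(x, y, θ) = (5.5, 4.5, 300°)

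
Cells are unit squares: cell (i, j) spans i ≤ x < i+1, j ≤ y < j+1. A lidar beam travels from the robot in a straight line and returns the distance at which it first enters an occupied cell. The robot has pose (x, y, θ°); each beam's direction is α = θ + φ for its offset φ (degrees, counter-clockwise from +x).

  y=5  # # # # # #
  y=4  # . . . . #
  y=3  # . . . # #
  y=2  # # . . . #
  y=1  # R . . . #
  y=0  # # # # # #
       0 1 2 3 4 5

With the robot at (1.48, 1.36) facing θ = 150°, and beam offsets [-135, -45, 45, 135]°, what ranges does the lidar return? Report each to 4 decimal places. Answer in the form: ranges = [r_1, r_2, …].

beam 1: φ=-135°, α=15°
  d=(0.9659,0.2588)  start (1,1)  tX=0.5383 tY=2.4728  stride 1/|dx|=1.0353 1/|dy|=3.8637
    cross x-line → (2,1), t=0.5383
    cross x-line → (3,1), t=1.5736
    cross y-line → (3,2), t=2.4728
    cross x-line → (4,2), t=2.6089
    cross x-line → (5,2), t=3.6442 (wall)
  → r_1 = 3.6442
beam 2: φ=-45°, α=105°
  d=(-0.2588,0.9659)  start (1,1)  tX=1.8546 tY=0.6626  stride 1/|dx|=3.8637 1/|dy|=1.0353
    cross y-line → (1,2), t=0.6626 (wall)
  → r_2 = 0.6626
beam 3: φ=45°, α=195°
  d=(-0.9659,-0.2588)  start (1,1)  tX=0.4969 tY=1.3909  stride 1/|dx|=1.0353 1/|dy|=3.8637
    cross x-line → (0,1), t=0.4969 (wall)
  → r_3 = 0.4969
beam 4: φ=135°, α=285°
  d=(0.2588,-0.9659)  start (1,1)  tX=2.0091 tY=0.3727  stride 1/|dx|=3.8637 1/|dy|=1.0353
    cross y-line → (1,0), t=0.3727 (wall)
  → r_4 = 0.3727

ranges = [3.6442, 0.6626, 0.4969, 0.3727]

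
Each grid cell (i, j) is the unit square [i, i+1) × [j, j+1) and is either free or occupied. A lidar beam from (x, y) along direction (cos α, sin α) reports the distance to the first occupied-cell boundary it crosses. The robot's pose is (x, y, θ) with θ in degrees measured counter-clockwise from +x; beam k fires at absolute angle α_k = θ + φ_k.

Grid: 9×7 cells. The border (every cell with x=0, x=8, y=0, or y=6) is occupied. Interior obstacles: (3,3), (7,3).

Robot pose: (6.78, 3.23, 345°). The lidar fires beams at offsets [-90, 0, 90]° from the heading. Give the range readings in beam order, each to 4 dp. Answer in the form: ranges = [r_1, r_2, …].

ranges = [2.3087, 0.2278, 2.8677]

beam 1: φ=-90°, α=255°
  d=(-0.2588,-0.9659)  start (6,3)  tX=3.0137 tY=0.2381  stride 1/|dx|=3.8637 1/|dy|=1.0353
    cross y-line → (6,2), t=0.2381
    cross y-line → (6,1), t=1.2734
    cross y-line → (6,0), t=2.3087 (wall)
  → r_1 = 2.3087
beam 2: φ=0°, α=345°
  d=(0.9659,-0.2588)  start (6,3)  tX=0.2278 tY=0.8887  stride 1/|dx|=1.0353 1/|dy|=3.8637
    cross x-line → (7,3), t=0.2278 (wall)
  → r_2 = 0.2278
beam 3: φ=90°, α=75°
  d=(0.2588,0.9659)  start (6,3)  tX=0.8500 tY=0.7972  stride 1/|dx|=3.8637 1/|dy|=1.0353
    cross y-line → (6,4), t=0.7972
    cross x-line → (7,4), t=0.8500
    cross y-line → (7,5), t=1.8324
    cross y-line → (7,6), t=2.8677 (wall)
  → r_3 = 2.8677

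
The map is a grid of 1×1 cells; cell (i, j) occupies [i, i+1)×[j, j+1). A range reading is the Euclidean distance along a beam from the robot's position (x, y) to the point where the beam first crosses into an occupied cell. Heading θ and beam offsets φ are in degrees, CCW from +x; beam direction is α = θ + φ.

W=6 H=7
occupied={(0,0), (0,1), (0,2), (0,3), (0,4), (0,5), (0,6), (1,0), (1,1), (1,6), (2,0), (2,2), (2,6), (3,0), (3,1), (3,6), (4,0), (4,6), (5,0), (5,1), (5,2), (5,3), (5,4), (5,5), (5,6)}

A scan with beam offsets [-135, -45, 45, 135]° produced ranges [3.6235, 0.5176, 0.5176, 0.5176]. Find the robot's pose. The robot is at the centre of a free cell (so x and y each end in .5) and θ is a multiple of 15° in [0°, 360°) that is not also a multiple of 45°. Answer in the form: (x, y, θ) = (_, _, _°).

The pose lattice has 17·16 = 272 candidates. Test each by forward raycasting.
  (2.5, 3.5, 120°): beam 1 = 2.5882 ≠ 3.6235 ✗
  (2.5, 4.5, 75°): beam 1 = 2.8868 ≠ 3.6235 ✗
  (2.5, 4.5, 210°): beam 1 = 1.5529 ≠ 3.6235 ✗
  (1.5, 4.5, 210°): beam 1 = 1.5529 ≠ 3.6235 ✗
  …
  (1.5, 2.5, 210°): r_1=3.6235, r_2=0.5176, r_3=0.5176, r_4=0.5176 — all match ✓
Only this pose fits every beam.

(x, y, θ) = (1.5, 2.5, 210°)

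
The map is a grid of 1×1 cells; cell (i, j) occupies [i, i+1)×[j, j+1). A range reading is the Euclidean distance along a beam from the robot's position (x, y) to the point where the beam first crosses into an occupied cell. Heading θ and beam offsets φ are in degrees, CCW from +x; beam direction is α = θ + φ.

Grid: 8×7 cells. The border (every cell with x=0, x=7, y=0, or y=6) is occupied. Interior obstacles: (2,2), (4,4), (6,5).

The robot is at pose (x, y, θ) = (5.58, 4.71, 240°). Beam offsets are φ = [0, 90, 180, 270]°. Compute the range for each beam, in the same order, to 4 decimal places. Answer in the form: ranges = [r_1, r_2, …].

beam 1: φ=0°, α=240°
  direction (-0.5000, -0.8660); cell (5,4); t to first gridline: x 1.1600, y 0.8198 (then +2.0000 / +1.1547)
    (5,3) via y @ 0.8198
    (4,3) via x @ 1.1600
    (4,2) via y @ 1.9745
    (4,1) via y @ 3.1292
    (3,1) via x @ 3.1600
    (3,0) via y @ 4.2839  # hit
  → r_1 = 4.2839
beam 2: φ=90°, α=330°
  direction (0.8660, -0.5000); cell (5,4); t to first gridline: x 0.4850, y 1.4200 (then +1.1547 / +2.0000)
    (6,4) via x @ 0.4850
    (6,3) via y @ 1.4200
    (7,3) via x @ 1.6397  # hit
  → r_2 = 1.6397
beam 3: φ=180°, α=60°
  direction (0.5000, 0.8660); cell (5,4); t to first gridline: x 0.8400, y 0.3349 (then +2.0000 / +1.1547)
    (5,5) via y @ 0.3349
    (6,5) via x @ 0.8400  # hit
  → r_3 = 0.8400
beam 4: φ=270°, α=150°
  direction (-0.8660, 0.5000); cell (5,4); t to first gridline: x 0.6697, y 0.5800 (then +1.1547 / +2.0000)
    (5,5) via y @ 0.5800
    (4,5) via x @ 0.6697
    (3,5) via x @ 1.8244
    (3,6) via y @ 2.5800  # hit
  → r_4 = 2.5800

ranges = [4.2839, 1.6397, 0.8400, 2.5800]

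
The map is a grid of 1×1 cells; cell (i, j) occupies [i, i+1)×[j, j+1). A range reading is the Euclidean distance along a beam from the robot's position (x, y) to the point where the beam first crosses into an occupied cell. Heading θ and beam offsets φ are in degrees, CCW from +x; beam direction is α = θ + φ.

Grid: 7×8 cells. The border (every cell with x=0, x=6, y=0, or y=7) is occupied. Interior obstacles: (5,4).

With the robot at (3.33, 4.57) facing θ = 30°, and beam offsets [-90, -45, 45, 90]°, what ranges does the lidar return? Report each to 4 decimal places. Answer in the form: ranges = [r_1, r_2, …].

beam 1: φ=-90°, α=300°
  cosα=0.5000 sinα=-0.8660 | (3,4) | tMaxX 1.3400 tMaxY 0.6582 | tΔX 2.0000 tΔY 1.1547
    t=0.6582 [y] (3,3)
    t=1.3400 [x] (4,3)
    t=1.8129 [y] (4,2)
    t=2.9676 [y] (4,1)
    t=3.3400 [x] (5,1)
    t=4.1223 [y] (5,0) — stop
  → r_1 = 4.1223
beam 2: φ=-45°, α=345°
  cosα=0.9659 sinα=-0.2588 | (3,4) | tMaxX 0.6936 tMaxY 2.2023 | tΔX 1.0353 tΔY 3.8637
    t=0.6936 [x] (4,4)
    t=1.7289 [x] (5,4) — stop
  → r_2 = 1.7289
beam 3: φ=45°, α=75°
  cosα=0.2588 sinα=0.9659 | (3,4) | tMaxX 2.5887 tMaxY 0.4452 | tΔX 3.8637 tΔY 1.0353
    t=0.4452 [y] (3,5)
    t=1.4804 [y] (3,6)
    t=2.5157 [y] (3,7) — stop
  → r_3 = 2.5157
beam 4: φ=90°, α=120°
  cosα=-0.5000 sinα=0.8660 | (3,4) | tMaxX 0.6600 tMaxY 0.4965 | tΔX 2.0000 tΔY 1.1547
    t=0.4965 [y] (3,5)
    t=0.6600 [x] (2,5)
    t=1.6512 [y] (2,6)
    t=2.6600 [x] (1,6)
    t=2.8059 [y] (1,7) — stop
  → r_4 = 2.8059

ranges = [4.1223, 1.7289, 2.5157, 2.8059]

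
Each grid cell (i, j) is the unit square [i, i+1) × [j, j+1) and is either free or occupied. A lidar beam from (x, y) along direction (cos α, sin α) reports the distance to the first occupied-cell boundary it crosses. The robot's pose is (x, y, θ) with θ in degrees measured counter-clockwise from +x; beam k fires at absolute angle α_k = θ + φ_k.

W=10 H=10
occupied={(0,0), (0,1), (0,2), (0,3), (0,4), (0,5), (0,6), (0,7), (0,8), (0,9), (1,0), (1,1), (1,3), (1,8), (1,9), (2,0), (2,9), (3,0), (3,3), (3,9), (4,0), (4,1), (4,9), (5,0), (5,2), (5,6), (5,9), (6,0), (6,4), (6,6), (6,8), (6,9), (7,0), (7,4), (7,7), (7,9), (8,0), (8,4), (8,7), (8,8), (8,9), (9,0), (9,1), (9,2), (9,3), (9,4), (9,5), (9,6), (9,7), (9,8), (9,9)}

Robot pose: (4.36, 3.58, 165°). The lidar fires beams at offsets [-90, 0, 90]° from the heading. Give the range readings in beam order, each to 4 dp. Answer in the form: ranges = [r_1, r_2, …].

beam 1: φ=-90°, α=75°
  d=(0.2588,0.9659)  start (4,3)  tX=2.4728 tY=0.4348  stride 1/|dx|=3.8637 1/|dy|=1.0353
    cross y-line → (4,4), t=0.4348
    cross y-line → (4,5), t=1.4701
    cross x-line → (5,5), t=2.4728
    cross y-line → (5,6), t=2.5054 (wall)
  → r_1 = 2.5054
beam 2: φ=0°, α=165°
  d=(-0.9659,0.2588)  start (4,3)  tX=0.3727 tY=1.6228  stride 1/|dx|=1.0353 1/|dy|=3.8637
    cross x-line → (3,3), t=0.3727 (wall)
  → r_2 = 0.3727
beam 3: φ=90°, α=255°
  d=(-0.2588,-0.9659)  start (4,3)  tX=1.3909 tY=0.6005  stride 1/|dx|=3.8637 1/|dy|=1.0353
    cross y-line → (4,2), t=0.6005
    cross x-line → (3,2), t=1.3909
    cross y-line → (3,1), t=1.6357
    cross y-line → (3,0), t=2.6710 (wall)
  → r_3 = 2.6710

ranges = [2.5054, 0.3727, 2.6710]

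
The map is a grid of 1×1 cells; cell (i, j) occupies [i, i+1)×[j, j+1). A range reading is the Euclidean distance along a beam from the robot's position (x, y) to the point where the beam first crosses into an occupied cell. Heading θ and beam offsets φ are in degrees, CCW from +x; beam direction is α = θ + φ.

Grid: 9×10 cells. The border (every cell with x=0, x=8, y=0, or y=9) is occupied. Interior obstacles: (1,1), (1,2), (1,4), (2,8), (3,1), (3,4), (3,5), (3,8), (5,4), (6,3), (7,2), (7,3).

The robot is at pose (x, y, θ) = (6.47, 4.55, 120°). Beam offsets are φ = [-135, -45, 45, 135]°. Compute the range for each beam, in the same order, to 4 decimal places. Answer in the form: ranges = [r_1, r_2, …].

beam 1: φ=-135°, α=345°
  cosα=0.9659 sinα=-0.2588 | (6,4) | tMaxX 0.5487 tMaxY 2.1250 | tΔX 1.0353 tΔY 3.8637
    t=0.5487 [x] (7,4)
    t=1.5840 [x] (8,4) — stop
  → r_1 = 1.5840
beam 2: φ=-45°, α=75°
  cosα=0.2588 sinα=0.9659 | (6,4) | tMaxX 2.0478 tMaxY 0.4659 | tΔX 3.8637 tΔY 1.0353
    t=0.4659 [y] (6,5)
    t=1.5012 [y] (6,6)
    t=2.0478 [x] (7,6)
    t=2.5364 [y] (7,7)
    t=3.5717 [y] (7,8)
    t=4.6070 [y] (7,9) — stop
  → r_2 = 4.6070
beam 3: φ=45°, α=165°
  cosα=-0.9659 sinα=0.2588 | (6,4) | tMaxX 0.4866 tMaxY 1.7387 | tΔX 1.0353 tΔY 3.8637
    t=0.4866 [x] (5,4) — stop
  → r_3 = 0.4866
beam 4: φ=135°, α=255°
  cosα=-0.2588 sinα=-0.9659 | (6,4) | tMaxX 1.8159 tMaxY 0.5694 | tΔX 3.8637 tΔY 1.0353
    t=0.5694 [y] (6,3) — stop
  → r_4 = 0.5694

ranges = [1.5840, 4.6070, 0.4866, 0.5694]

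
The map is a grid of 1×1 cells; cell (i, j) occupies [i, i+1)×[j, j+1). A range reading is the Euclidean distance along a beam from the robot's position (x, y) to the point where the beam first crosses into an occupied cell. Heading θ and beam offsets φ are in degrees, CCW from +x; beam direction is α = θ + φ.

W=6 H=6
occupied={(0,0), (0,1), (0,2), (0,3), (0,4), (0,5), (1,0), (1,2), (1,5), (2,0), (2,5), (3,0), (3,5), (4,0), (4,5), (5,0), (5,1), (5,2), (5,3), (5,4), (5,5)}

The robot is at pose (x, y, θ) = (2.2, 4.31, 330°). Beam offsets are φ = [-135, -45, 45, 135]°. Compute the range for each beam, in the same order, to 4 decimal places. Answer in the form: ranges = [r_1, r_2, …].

beam 1: φ=-135°, α=195°
  d=(-0.9659,-0.2588)  start (2,4)  tX=0.2071 tY=1.1977  stride 1/|dx|=1.0353 1/|dy|=3.8637
    cross x-line → (1,4), t=0.2071
    cross y-line → (1,3), t=1.1977
    cross x-line → (0,3), t=1.2423 (wall)
  → r_1 = 1.2423
beam 2: φ=-45°, α=285°
  d=(0.2588,-0.9659)  start (2,4)  tX=3.0910 tY=0.3209  stride 1/|dx|=3.8637 1/|dy|=1.0353
    cross y-line → (2,3), t=0.3209
    cross y-line → (2,2), t=1.3562
    cross y-line → (2,1), t=2.3915
    cross x-line → (3,1), t=3.0910
    cross y-line → (3,0), t=3.4268 (wall)
  → r_2 = 3.4268
beam 3: φ=45°, α=15°
  d=(0.9659,0.2588)  start (2,4)  tX=0.8282 tY=2.6660  stride 1/|dx|=1.0353 1/|dy|=3.8637
    cross x-line → (3,4), t=0.8282
    cross x-line → (4,4), t=1.8635
    cross y-line → (4,5), t=2.6660 (wall)
  → r_3 = 2.6660
beam 4: φ=135°, α=105°
  d=(-0.2588,0.9659)  start (2,4)  tX=0.7727 tY=0.7143  stride 1/|dx|=3.8637 1/|dy|=1.0353
    cross y-line → (2,5), t=0.7143 (wall)
  → r_4 = 0.7143

ranges = [1.2423, 3.4268, 2.6660, 0.7143]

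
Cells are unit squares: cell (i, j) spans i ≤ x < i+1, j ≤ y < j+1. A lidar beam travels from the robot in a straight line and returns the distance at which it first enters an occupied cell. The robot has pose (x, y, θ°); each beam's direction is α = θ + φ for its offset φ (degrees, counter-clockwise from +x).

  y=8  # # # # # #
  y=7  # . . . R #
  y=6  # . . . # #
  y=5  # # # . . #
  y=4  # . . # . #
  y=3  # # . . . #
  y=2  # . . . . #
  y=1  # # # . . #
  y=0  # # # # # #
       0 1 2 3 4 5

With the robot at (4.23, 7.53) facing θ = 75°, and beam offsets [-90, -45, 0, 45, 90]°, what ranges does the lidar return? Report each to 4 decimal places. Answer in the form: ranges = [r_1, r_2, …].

ranges = [0.7972, 0.8891, 0.4866, 0.5427, 1.8159]

beam 1: φ=-90°, α=345°
  cosα=0.9659 sinα=-0.2588 | (4,7) | tMaxX 0.7972 tMaxY 2.0478 | tΔX 1.0353 tΔY 3.8637
    t=0.7972 [x] (5,7) — stop
  → r_1 = 0.7972
beam 2: φ=-45°, α=30°
  cosα=0.8660 sinα=0.5000 | (4,7) | tMaxX 0.8891 tMaxY 0.9400 | tΔX 1.1547 tΔY 2.0000
    t=0.8891 [x] (5,7) — stop
  → r_2 = 0.8891
beam 3: φ=0°, α=75°
  cosα=0.2588 sinα=0.9659 | (4,7) | tMaxX 2.9751 tMaxY 0.4866 | tΔX 3.8637 tΔY 1.0353
    t=0.4866 [y] (4,8) — stop
  → r_3 = 0.4866
beam 4: φ=45°, α=120°
  cosα=-0.5000 sinα=0.8660 | (4,7) | tMaxX 0.4600 tMaxY 0.5427 | tΔX 2.0000 tΔY 1.1547
    t=0.4600 [x] (3,7)
    t=0.5427 [y] (3,8) — stop
  → r_4 = 0.5427
beam 5: φ=90°, α=165°
  cosα=-0.9659 sinα=0.2588 | (4,7) | tMaxX 0.2381 tMaxY 1.8159 | tΔX 1.0353 tΔY 3.8637
    t=0.2381 [x] (3,7)
    t=1.2734 [x] (2,7)
    t=1.8159 [y] (2,8) — stop
  → r_5 = 1.8159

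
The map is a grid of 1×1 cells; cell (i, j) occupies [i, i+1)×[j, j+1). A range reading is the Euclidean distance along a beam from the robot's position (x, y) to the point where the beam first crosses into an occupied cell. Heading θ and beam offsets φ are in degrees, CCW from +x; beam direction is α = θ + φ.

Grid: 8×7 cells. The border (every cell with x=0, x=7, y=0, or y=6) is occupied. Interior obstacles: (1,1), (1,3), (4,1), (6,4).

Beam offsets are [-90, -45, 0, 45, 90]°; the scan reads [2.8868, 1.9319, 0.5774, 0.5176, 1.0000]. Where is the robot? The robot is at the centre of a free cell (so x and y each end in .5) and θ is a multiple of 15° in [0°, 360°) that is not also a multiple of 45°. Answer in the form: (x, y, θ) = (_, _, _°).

(x, y, θ) = (3.5, 5.5, 60°)

The pose lattice has 26·16 = 416 candidates. Test each by forward raycasting.
  (3.5, 3.5, 210°): beam 2 = 1.5529 ≠ 1.9319 ✗
  (2.5, 3.5, 150°): beam 2 = 2.5882 ≠ 1.9319 ✗
  (2.5, 2.5, 255°): beam 1 = 1.5529 ≠ 2.8868 ✗
  (3.5, 2.5, 60°): beam 1 = 1.0000 ≠ 2.8868 ✗
  …
  (3.5, 5.5, 60°): r_1=2.8868, r_2=1.9319, r_3=0.5774, r_4=0.5176, r_5=1.0000 — all match ✓
Only this pose fits every beam.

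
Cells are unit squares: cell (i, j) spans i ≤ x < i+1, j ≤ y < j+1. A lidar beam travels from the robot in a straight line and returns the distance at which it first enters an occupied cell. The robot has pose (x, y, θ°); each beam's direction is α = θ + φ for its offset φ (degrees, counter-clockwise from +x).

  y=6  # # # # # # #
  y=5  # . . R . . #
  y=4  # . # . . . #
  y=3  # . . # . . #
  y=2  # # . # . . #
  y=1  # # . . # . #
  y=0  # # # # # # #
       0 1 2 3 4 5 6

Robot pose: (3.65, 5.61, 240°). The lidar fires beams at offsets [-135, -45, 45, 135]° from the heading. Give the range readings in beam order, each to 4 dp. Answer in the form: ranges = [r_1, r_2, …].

beam 1: φ=-135°, α=105°
  direction (-0.2588, 0.9659); cell (3,5); t to first gridline: x 2.5114, y 0.4038 (then +3.8637 / +1.0353)
    (3,6) via y @ 0.4038  # hit
  → r_1 = 0.4038
beam 2: φ=-45°, α=195°
  direction (-0.9659, -0.2588); cell (3,5); t to first gridline: x 0.6729, y 2.3569 (then +1.0353 / +3.8637)
    (2,5) via x @ 0.6729
    (1,5) via x @ 1.7082
    (1,4) via y @ 2.3569
    (0,4) via x @ 2.7435  # hit
  → r_2 = 2.7435
beam 3: φ=45°, α=285°
  direction (0.2588, -0.9659); cell (3,5); t to first gridline: x 1.3523, y 0.6315 (then +3.8637 / +1.0353)
    (3,4) via y @ 0.6315
    (4,4) via x @ 1.3523
    (4,3) via y @ 1.6668
    (4,2) via y @ 2.7021
    (4,1) via y @ 3.7373  # hit
  → r_3 = 3.7373
beam 4: φ=135°, α=15°
  direction (0.9659, 0.2588); cell (3,5); t to first gridline: x 0.3623, y 1.5068 (then +1.0353 / +3.8637)
    (4,5) via x @ 0.3623
    (5,5) via x @ 1.3976
    (5,6) via y @ 1.5068  # hit
  → r_4 = 1.5068

ranges = [0.4038, 2.7435, 3.7373, 1.5068]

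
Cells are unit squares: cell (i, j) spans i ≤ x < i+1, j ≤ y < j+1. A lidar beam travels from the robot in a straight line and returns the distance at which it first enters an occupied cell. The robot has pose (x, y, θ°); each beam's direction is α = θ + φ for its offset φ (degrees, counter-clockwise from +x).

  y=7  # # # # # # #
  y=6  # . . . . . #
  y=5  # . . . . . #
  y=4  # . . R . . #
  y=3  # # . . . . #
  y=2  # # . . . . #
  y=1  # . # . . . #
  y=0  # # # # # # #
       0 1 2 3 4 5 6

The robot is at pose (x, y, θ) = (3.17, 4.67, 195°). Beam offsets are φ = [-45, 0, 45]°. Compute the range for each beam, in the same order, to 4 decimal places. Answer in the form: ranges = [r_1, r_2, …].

beam 1: φ=-45°, α=150°
  direction (-0.8660, 0.5000); cell (3,4); t to first gridline: x 0.1963, y 0.6600 (then +1.1547 / +2.0000)
    (2,4) via x @ 0.1963
    (2,5) via y @ 0.6600
    (1,5) via x @ 1.3510
    (0,5) via x @ 2.5057  # hit
  → r_1 = 2.5057
beam 2: φ=0°, α=195°
  direction (-0.9659, -0.2588); cell (3,4); t to first gridline: x 0.1760, y 2.5887 (then +1.0353 / +3.8637)
    (2,4) via x @ 0.1760
    (1,4) via x @ 1.2113
    (0,4) via x @ 2.2465  # hit
  → r_2 = 2.2465
beam 3: φ=45°, α=240°
  direction (-0.5000, -0.8660); cell (3,4); t to first gridline: x 0.3400, y 0.7736 (then +2.0000 / +1.1547)
    (2,4) via x @ 0.3400
    (2,3) via y @ 0.7736
    (2,2) via y @ 1.9283
    (1,2) via x @ 2.3400  # hit
  → r_3 = 2.3400

ranges = [2.5057, 2.2465, 2.3400]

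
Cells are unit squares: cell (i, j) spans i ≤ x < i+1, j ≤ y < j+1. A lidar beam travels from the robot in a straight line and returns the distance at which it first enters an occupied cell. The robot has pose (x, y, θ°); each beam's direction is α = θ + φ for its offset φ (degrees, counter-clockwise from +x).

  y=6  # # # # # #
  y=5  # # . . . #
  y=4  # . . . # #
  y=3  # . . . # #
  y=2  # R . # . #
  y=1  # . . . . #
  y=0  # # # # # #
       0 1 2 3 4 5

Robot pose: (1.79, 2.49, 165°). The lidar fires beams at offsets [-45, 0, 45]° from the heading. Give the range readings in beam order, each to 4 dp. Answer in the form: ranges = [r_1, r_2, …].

ranges = [1.5800, 0.8179, 0.9122]

beam 1: φ=-45°, α=120°
  dir = (cos 120°, sin 120°) = (-0.5000, 0.8660); from cell (1,2)
  next x-line at t=1.5800, next y-line at t=0.5889; Δt_x=2.0000, Δt_y=1.1547
    y: enter (1,3) at t=0.5889
    x: enter (0,3) at t=1.5800 ← occupied
  → r_1 = 1.5800
beam 2: φ=0°, α=165°
  dir = (cos 165°, sin 165°) = (-0.9659, 0.2588); from cell (1,2)
  next x-line at t=0.8179, next y-line at t=1.9705; Δt_x=1.0353, Δt_y=3.8637
    x: enter (0,2) at t=0.8179 ← occupied
  → r_2 = 0.8179
beam 3: φ=45°, α=210°
  dir = (cos 210°, sin 210°) = (-0.8660, -0.5000); from cell (1,2)
  next x-line at t=0.9122, next y-line at t=0.9800; Δt_x=1.1547, Δt_y=2.0000
    x: enter (0,2) at t=0.9122 ← occupied
  → r_3 = 0.9122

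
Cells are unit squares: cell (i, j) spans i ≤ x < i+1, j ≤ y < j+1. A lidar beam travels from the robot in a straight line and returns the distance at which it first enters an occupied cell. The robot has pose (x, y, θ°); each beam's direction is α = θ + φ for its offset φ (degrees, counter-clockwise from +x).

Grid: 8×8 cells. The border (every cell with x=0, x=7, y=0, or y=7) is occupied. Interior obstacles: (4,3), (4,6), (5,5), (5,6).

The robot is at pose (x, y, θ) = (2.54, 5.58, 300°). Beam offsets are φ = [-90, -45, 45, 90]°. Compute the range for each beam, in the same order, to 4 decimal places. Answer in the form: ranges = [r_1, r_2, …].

ranges = [1.7782, 4.7416, 4.6173, 1.6859]

beam 1: φ=-90°, α=210°
  dir = (cos 210°, sin 210°) = (-0.8660, -0.5000); from cell (2,5)
  next x-line at t=0.6235, next y-line at t=1.1600; Δt_x=1.1547, Δt_y=2.0000
    x: enter (1,5) at t=0.6235
    y: enter (1,4) at t=1.1600
    x: enter (0,4) at t=1.7782 ← occupied
  → r_1 = 1.7782
beam 2: φ=-45°, α=255°
  dir = (cos 255°, sin 255°) = (-0.2588, -0.9659); from cell (2,5)
  next x-line at t=2.0864, next y-line at t=0.6005; Δt_x=3.8637, Δt_y=1.0353
    y: enter (2,4) at t=0.6005
    y: enter (2,3) at t=1.6357
    x: enter (1,3) at t=2.0864
    y: enter (1,2) at t=2.6710
    y: enter (1,1) at t=3.7063
    y: enter (1,0) at t=4.7416 ← occupied
  → r_2 = 4.7416
beam 3: φ=45°, α=345°
  dir = (cos 345°, sin 345°) = (0.9659, -0.2588); from cell (2,5)
  next x-line at t=0.4762, next y-line at t=2.2409; Δt_x=1.0353, Δt_y=3.8637
    x: enter (3,5) at t=0.4762
    x: enter (4,5) at t=1.5115
    y: enter (4,4) at t=2.2409
    x: enter (5,4) at t=2.5468
    x: enter (6,4) at t=3.5821
    x: enter (7,4) at t=4.6173 ← occupied
  → r_3 = 4.6173
beam 4: φ=90°, α=30°
  dir = (cos 30°, sin 30°) = (0.8660, 0.5000); from cell (2,5)
  next x-line at t=0.5312, next y-line at t=0.8400; Δt_x=1.1547, Δt_y=2.0000
    x: enter (3,5) at t=0.5312
    y: enter (3,6) at t=0.8400
    x: enter (4,6) at t=1.6859 ← occupied
  → r_4 = 1.6859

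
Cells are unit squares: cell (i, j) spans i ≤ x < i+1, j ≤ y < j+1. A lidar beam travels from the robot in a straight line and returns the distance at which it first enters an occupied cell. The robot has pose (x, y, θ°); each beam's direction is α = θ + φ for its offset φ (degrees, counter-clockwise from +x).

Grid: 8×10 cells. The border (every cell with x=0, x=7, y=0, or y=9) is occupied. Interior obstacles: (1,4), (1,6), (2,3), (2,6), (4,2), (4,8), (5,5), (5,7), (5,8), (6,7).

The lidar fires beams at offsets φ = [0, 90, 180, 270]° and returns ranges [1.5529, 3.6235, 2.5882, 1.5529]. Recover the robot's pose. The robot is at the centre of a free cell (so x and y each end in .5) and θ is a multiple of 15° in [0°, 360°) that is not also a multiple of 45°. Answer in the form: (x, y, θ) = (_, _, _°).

(x, y, θ) = (5.5, 3.5, 75°)

Enumerate (i+0.5, j+0.5, θ) over the 38 free cells and 16 admissible headings. For each, cast all 4 beams and compare to the given ranges.
  (5.5, 3.5, 255°): beam 1 = 2.5882 ≠ 1.5529 ✗
  (1.5, 7.5, 105°): beam 2 = 0.5176 ≠ 3.6235 ✗
  (6.5, 6.5, 255°): beam 1 = 5.6940 ≠ 1.5529 ✗
  (2.5, 5.5, 210°): beam 1 = 1.0000 ≠ 1.5529 ✗
  …
  (5.5, 3.5, 75°): r_1=1.5529, r_2=3.6235, r_3=2.5882, r_4=1.5529 — all match ✓
No second candidate reproduces the full scan.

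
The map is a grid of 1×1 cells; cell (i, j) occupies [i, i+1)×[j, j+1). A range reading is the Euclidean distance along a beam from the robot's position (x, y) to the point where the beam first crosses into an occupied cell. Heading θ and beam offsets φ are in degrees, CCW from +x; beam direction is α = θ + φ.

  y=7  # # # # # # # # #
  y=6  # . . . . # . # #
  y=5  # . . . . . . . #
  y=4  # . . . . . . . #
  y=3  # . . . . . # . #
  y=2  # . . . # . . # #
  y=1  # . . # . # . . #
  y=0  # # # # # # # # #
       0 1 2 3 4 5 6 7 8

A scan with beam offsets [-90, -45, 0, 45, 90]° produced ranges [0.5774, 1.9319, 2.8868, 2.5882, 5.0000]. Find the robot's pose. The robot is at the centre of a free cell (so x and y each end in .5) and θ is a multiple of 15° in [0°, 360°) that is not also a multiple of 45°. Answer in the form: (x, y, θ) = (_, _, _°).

Enumerate (i+0.5, j+0.5, θ) over the 35 free cells and 16 admissible headings. For each, cast all 5 beams and compare to the given ranges.
  (5.5, 4.5, 345°): beam 1 = 1.9319 ≠ 0.5774 ✗
  (3.5, 4.5, 15°): beam 1 = 1.9319 ≠ 0.5774 ✗
  (1.5, 2.5, 165°): beam 1 = 4.6587 ≠ 0.5774 ✗
  (1.5, 2.5, 300°): beam 2 = 1.5529 ≠ 1.9319 ✗
  …
  (1.5, 3.5, 300°): r_1=0.5774, r_2=1.9319, r_3=2.8868, r_4=2.5882, r_5=5.0000 — all match ✓
Unique over the lattice → pose = (1.5, 3.5, 300°).

(x, y, θ) = (1.5, 3.5, 300°)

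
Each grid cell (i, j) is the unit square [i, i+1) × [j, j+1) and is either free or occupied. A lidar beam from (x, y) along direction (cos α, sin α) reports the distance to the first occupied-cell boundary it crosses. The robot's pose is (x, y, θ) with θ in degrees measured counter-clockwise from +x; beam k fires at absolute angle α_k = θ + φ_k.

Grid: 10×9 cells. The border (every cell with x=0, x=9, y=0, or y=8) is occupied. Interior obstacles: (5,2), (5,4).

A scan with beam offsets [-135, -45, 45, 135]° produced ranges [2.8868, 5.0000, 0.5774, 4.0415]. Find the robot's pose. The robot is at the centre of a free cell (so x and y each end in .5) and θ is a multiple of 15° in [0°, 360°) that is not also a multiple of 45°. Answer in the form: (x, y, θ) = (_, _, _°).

Enumerate (i+0.5, j+0.5, θ) over the 54 free cells and 16 admissible headings. For each, cast all 4 beams and compare to the given ranges.
  (4.5, 4.5, 240°): beam 1 = 3.6235 ≠ 2.8868 ✗
  (8.5, 1.5, 255°): beam 1 = 7.5056 ≠ 2.8868 ✗
  (7.5, 4.5, 60°): beam 1 = 3.6235 ≠ 2.8868 ✗
  (1.5, 6.5, 30°): beam 1 = 1.9319 ≠ 2.8868 ✗
  (2.5, 7.5, 345°): beam 1 = 1.7321 ≠ 2.8868 ✗
  …
  (5.5, 5.5, 195°): r_1=2.8868, r_2=5.0000, r_3=0.5774, r_4=4.0415 — all match ✓
Only this pose fits every beam.

(x, y, θ) = (5.5, 5.5, 195°)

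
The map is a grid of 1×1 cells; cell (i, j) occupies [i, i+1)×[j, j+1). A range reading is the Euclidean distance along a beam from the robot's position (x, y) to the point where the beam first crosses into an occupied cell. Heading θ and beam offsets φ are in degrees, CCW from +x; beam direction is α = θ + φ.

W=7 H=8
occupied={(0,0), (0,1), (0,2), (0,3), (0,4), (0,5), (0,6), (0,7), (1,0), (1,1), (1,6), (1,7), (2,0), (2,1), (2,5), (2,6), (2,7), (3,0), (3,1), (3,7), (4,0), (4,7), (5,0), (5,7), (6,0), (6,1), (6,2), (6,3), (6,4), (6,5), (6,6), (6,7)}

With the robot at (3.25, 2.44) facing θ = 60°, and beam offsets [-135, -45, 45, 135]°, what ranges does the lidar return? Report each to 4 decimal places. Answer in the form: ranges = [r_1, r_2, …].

beam 1: φ=-135°, α=285°
  dir = (cos 285°, sin 285°) = (0.2588, -0.9659); from cell (3,2)
  next x-line at t=2.8978, next y-line at t=0.4555; Δt_x=3.8637, Δt_y=1.0353
    y: enter (3,1) at t=0.4555 ← occupied
  → r_1 = 0.4555
beam 2: φ=-45°, α=15°
  dir = (cos 15°, sin 15°) = (0.9659, 0.2588); from cell (3,2)
  next x-line at t=0.7765, next y-line at t=2.1637; Δt_x=1.0353, Δt_y=3.8637
    x: enter (4,2) at t=0.7765
    x: enter (5,2) at t=1.8117
    y: enter (5,3) at t=2.1637
    x: enter (6,3) at t=2.8470 ← occupied
  → r_2 = 2.8470
beam 3: φ=45°, α=105°
  dir = (cos 105°, sin 105°) = (-0.2588, 0.9659); from cell (3,2)
  next x-line at t=0.9659, next y-line at t=0.5798; Δt_x=3.8637, Δt_y=1.0353
    y: enter (3,3) at t=0.5798
    x: enter (2,3) at t=0.9659
    y: enter (2,4) at t=1.6150
    y: enter (2,5) at t=2.6503 ← occupied
  → r_3 = 2.6503
beam 4: φ=135°, α=195°
  dir = (cos 195°, sin 195°) = (-0.9659, -0.2588); from cell (3,2)
  next x-line at t=0.2588, next y-line at t=1.7000; Δt_x=1.0353, Δt_y=3.8637
    x: enter (2,2) at t=0.2588
    x: enter (1,2) at t=1.2941
    y: enter (1,1) at t=1.7000 ← occupied
  → r_4 = 1.7000

ranges = [0.4555, 2.8470, 2.6503, 1.7000]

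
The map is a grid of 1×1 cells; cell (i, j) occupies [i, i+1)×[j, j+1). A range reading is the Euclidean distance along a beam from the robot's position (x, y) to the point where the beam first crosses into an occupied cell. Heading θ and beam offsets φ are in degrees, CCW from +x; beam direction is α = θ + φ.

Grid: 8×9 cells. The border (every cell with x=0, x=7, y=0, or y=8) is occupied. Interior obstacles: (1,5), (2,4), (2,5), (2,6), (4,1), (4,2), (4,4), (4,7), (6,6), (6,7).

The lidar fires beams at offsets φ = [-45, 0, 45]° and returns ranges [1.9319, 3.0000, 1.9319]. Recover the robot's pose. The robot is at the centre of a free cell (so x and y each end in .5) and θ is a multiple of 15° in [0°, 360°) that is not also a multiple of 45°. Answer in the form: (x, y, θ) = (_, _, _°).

(x, y, θ) = (6.5, 5.5, 240°)

Enumerate (i+0.5, j+0.5, θ) over the 32 free cells and 16 admissible headings. For each, cast all 3 beams and compare to the given ranges.
  (1.5, 6.5, 120°): beam 1 = 1.5529 ≠ 1.9319 ✗
  (6.5, 5.5, 30°): beam 1 = 0.5176 ≠ 1.9319 ✗
  (6.5, 2.5, 15°): beam 1 = 0.5774 ≠ 1.9319 ✗
  …
  (6.5, 5.5, 240°): r_1=1.9319, r_2=3.0000, r_3=1.9319 — all match ✓
No second candidate reproduces the full scan.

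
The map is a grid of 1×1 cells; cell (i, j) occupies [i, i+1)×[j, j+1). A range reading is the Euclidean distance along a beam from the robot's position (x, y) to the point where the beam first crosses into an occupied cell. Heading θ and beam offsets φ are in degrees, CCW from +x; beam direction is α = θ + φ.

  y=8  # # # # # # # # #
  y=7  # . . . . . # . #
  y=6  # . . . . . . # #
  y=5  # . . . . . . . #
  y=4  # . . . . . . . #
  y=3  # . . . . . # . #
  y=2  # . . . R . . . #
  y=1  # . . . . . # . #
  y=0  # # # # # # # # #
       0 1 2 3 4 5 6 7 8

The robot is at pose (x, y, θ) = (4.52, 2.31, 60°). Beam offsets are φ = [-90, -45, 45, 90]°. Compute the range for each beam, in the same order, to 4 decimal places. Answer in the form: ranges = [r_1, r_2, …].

beam 1: φ=-90°, α=330°
  dir = (cos 330°, sin 330°) = (0.8660, -0.5000); from cell (4,2)
  next x-line at t=0.5543, next y-line at t=0.6200; Δt_x=1.1547, Δt_y=2.0000
    x: enter (5,2) at t=0.5543
    y: enter (5,1) at t=0.6200
    x: enter (6,1) at t=1.7090 ← occupied
  → r_1 = 1.7090
beam 2: φ=-45°, α=15°
  dir = (cos 15°, sin 15°) = (0.9659, 0.2588); from cell (4,2)
  next x-line at t=0.4969, next y-line at t=2.6660; Δt_x=1.0353, Δt_y=3.8637
    x: enter (5,2) at t=0.4969
    x: enter (6,2) at t=1.5322
    x: enter (7,2) at t=2.5675
    y: enter (7,3) at t=2.6660
    x: enter (8,3) at t=3.6028 ← occupied
  → r_2 = 3.6028
beam 3: φ=45°, α=105°
  dir = (cos 105°, sin 105°) = (-0.2588, 0.9659); from cell (4,2)
  next x-line at t=2.0091, next y-line at t=0.7143; Δt_x=3.8637, Δt_y=1.0353
    y: enter (4,3) at t=0.7143
    y: enter (4,4) at t=1.7496
    x: enter (3,4) at t=2.0091
    y: enter (3,5) at t=2.7849
    y: enter (3,6) at t=3.8202
    y: enter (3,7) at t=4.8554
    x: enter (2,7) at t=5.8728
    y: enter (2,8) at t=5.8907 ← occupied
  → r_3 = 5.8907
beam 4: φ=90°, α=150°
  dir = (cos 150°, sin 150°) = (-0.8660, 0.5000); from cell (4,2)
  next x-line at t=0.6004, next y-line at t=1.3800; Δt_x=1.1547, Δt_y=2.0000
    x: enter (3,2) at t=0.6004
    y: enter (3,3) at t=1.3800
    x: enter (2,3) at t=1.7551
    x: enter (1,3) at t=2.9098
    y: enter (1,4) at t=3.3800
    x: enter (0,4) at t=4.0645 ← occupied
  → r_4 = 4.0645

ranges = [1.7090, 3.6028, 5.8907, 4.0645]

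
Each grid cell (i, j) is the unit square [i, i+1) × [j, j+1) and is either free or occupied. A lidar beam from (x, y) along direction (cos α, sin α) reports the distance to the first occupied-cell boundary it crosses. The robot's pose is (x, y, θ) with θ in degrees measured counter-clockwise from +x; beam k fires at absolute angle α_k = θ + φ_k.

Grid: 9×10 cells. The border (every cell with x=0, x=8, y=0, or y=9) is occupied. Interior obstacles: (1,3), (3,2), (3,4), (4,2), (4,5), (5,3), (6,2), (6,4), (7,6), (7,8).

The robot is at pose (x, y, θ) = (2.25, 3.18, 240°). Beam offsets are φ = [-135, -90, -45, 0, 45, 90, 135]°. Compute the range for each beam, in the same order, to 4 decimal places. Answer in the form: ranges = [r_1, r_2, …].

ranges = [4.8296, 0.2887, 0.2588, 2.5000, 2.2569, 0.8660, 2.8470]

beam 1: φ=-135°, α=105°
  direction (-0.2588, 0.9659); cell (2,3); t to first gridline: x 0.9659, y 0.8489 (then +3.8637 / +1.0353)
    (2,4) via y @ 0.8489
    (1,4) via x @ 0.9659
    (1,5) via y @ 1.8842
    (1,6) via y @ 2.9195
    (1,7) via y @ 3.9548
    (0,7) via x @ 4.8296  # hit
  → r_1 = 4.8296
beam 2: φ=-90°, α=150°
  direction (-0.8660, 0.5000); cell (2,3); t to first gridline: x 0.2887, y 1.6400 (then +1.1547 / +2.0000)
    (1,3) via x @ 0.2887  # hit
  → r_2 = 0.2887
beam 3: φ=-45°, α=195°
  direction (-0.9659, -0.2588); cell (2,3); t to first gridline: x 0.2588, y 0.6955 (then +1.0353 / +3.8637)
    (1,3) via x @ 0.2588  # hit
  → r_3 = 0.2588
beam 4: φ=0°, α=240°
  direction (-0.5000, -0.8660); cell (2,3); t to first gridline: x 0.5000, y 0.2078 (then +2.0000 / +1.1547)
    (2,2) via y @ 0.2078
    (1,2) via x @ 0.5000
    (1,1) via y @ 1.3625
    (0,1) via x @ 2.5000  # hit
  → r_4 = 2.5000
beam 5: φ=45°, α=285°
  direction (0.2588, -0.9659); cell (2,3); t to first gridline: x 2.8978, y 0.1863 (then +3.8637 / +1.0353)
    (2,2) via y @ 0.1863
    (2,1) via y @ 1.2216
    (2,0) via y @ 2.2569  # hit
  → r_5 = 2.2569
beam 6: φ=90°, α=330°
  direction (0.8660, -0.5000); cell (2,3); t to first gridline: x 0.8660, y 0.3600 (then +1.1547 / +2.0000)
    (2,2) via y @ 0.3600
    (3,2) via x @ 0.8660  # hit
  → r_6 = 0.8660
beam 7: φ=135°, α=15°
  direction (0.9659, 0.2588); cell (2,3); t to first gridline: x 0.7765, y 3.1682 (then +1.0353 / +3.8637)
    (3,3) via x @ 0.7765
    (4,3) via x @ 1.8117
    (5,3) via x @ 2.8470  # hit
  → r_7 = 2.8470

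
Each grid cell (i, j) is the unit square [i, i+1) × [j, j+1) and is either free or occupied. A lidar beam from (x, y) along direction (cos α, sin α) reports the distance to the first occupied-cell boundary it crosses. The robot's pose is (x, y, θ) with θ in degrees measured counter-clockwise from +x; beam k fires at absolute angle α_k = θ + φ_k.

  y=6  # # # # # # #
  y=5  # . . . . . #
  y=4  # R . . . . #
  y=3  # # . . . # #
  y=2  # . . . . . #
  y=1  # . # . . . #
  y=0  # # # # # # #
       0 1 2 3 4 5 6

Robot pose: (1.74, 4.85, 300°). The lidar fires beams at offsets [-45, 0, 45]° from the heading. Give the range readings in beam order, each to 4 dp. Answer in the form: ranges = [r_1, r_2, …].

ranges = [0.8800, 4.4456, 3.3750]

beam 1: φ=-45°, α=255°
  dir = (cos 255°, sin 255°) = (-0.2588, -0.9659); from cell (1,4)
  next x-line at t=2.8591, next y-line at t=0.8800; Δt_x=3.8637, Δt_y=1.0353
    y: enter (1,3) at t=0.8800 ← occupied
  → r_1 = 0.8800
beam 2: φ=0°, α=300°
  dir = (cos 300°, sin 300°) = (0.5000, -0.8660); from cell (1,4)
  next x-line at t=0.5200, next y-line at t=0.9815; Δt_x=2.0000, Δt_y=1.1547
    x: enter (2,4) at t=0.5200
    y: enter (2,3) at t=0.9815
    y: enter (2,2) at t=2.1362
    x: enter (3,2) at t=2.5200
    y: enter (3,1) at t=3.2909
    y: enter (3,0) at t=4.4456 ← occupied
  → r_2 = 4.4456
beam 3: φ=45°, α=345°
  dir = (cos 345°, sin 345°) = (0.9659, -0.2588); from cell (1,4)
  next x-line at t=0.2692, next y-line at t=3.2841; Δt_x=1.0353, Δt_y=3.8637
    x: enter (2,4) at t=0.2692
    x: enter (3,4) at t=1.3044
    x: enter (4,4) at t=2.3397
    y: enter (4,3) at t=3.2841
    x: enter (5,3) at t=3.3750 ← occupied
  → r_3 = 3.3750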